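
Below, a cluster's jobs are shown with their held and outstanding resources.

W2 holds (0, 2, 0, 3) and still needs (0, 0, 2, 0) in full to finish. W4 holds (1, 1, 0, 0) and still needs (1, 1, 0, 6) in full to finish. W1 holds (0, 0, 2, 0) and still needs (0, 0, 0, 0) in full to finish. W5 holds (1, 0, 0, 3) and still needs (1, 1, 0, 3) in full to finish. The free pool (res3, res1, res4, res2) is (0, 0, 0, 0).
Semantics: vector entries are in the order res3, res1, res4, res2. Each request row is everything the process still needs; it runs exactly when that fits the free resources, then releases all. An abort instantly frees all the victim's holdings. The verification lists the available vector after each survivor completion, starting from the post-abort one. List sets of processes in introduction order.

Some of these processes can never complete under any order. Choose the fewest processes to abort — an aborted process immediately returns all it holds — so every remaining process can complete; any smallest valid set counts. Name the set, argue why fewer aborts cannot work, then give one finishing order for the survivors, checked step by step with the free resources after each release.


Abort W4.
Key observation: before aborting W4, W5 was permanently blocked — no order could ever run it; afterwards it completes at step 3.
Minimality: the empty abort set fails — the state is deadlocked as it stands.
One survivor order: W1, W2, W5. Verifying each step (post-abort pool first):
  pool = (1, 1, 0, 0)
  W1: need (0, 0, 0, 0) fits (1, 1, 0, 0); releases (0, 0, 2, 0), pool now (1, 1, 2, 0)
  W2: need (0, 0, 2, 0) fits (1, 1, 2, 0); releases (0, 2, 0, 3), pool now (1, 3, 2, 3)
  W5: need (1, 1, 0, 3) fits (1, 3, 2, 3); releases (1, 0, 0, 3), pool now (2, 3, 2, 6)


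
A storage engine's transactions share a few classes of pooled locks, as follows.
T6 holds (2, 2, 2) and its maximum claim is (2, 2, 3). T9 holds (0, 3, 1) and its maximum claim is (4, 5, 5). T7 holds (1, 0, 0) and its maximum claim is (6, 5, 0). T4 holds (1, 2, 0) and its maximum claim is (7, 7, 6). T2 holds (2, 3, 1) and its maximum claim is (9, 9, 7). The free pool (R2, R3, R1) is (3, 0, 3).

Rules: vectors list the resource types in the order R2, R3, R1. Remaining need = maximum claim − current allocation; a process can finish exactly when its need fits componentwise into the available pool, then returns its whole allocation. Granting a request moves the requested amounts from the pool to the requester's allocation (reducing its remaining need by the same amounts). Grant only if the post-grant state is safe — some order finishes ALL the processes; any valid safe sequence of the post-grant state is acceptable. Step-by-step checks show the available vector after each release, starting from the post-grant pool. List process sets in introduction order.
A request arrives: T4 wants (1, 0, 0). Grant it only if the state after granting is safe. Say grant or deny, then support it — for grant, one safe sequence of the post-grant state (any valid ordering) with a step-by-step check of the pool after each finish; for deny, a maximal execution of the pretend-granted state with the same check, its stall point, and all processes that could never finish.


DENY — the pretend-granted state is unsafe.
Key observation: even finishing T6, T9 leaves just (4, 5, 6) free — too little R2 for any of the remaining processes.
After a pretend grant, a maximal execution: T6, T9 — then nothing else fits. Walking it through:
  pool = (2, 0, 3)
  T6 needs (0, 0, 1) <= (2, 0, 3) -> finishes; pool += (2, 2, 2) = (4, 2, 5)
  T9 needs (4, 2, 4) <= (4, 2, 5) -> finishes; pool += (0, 3, 1) = (4, 5, 6)
  T7 cannot run: need (5, 5, 0) vs free (4, 5, 6) (insufficient R2)
  T4 cannot run: need (5, 5, 6) vs free (4, 5, 6) (insufficient R2)
  T2 cannot run: need (7, 6, 6) vs free (4, 5, 6) (insufficient R2 and R3)
Processes that could never finish after the grant: T7, T4 and T2.


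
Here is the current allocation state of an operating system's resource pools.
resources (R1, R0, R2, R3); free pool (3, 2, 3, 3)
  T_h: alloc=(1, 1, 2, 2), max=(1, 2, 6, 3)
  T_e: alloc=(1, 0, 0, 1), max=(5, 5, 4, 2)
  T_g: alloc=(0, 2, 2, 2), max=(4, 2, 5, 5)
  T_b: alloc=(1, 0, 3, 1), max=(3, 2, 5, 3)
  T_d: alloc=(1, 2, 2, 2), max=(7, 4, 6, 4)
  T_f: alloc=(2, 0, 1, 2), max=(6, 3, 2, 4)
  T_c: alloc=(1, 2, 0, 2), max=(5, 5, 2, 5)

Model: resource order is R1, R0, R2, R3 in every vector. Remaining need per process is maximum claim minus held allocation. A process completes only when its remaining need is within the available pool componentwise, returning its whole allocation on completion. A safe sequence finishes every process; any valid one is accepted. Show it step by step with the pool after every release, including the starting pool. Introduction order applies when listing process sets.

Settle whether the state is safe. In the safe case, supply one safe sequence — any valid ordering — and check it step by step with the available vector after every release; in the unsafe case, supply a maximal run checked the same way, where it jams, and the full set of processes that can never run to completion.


SAFE — a valid safe sequence is T_b, T_g, T_f, T_h, T_c, T_d, T_e.
Key observation: reading the order forward, T_b is the first process whose need (2, 2, 2, 2) meets the free pool (3, 2, 3, 3) exactly on a resource it requests.
Check, step by step:
  pool = (3, 2, 3, 3)
  run T_b (needs (2, 2, 2, 2), free (3, 2, 3, 3)); after release of (1, 0, 3, 1) the pool is (4, 2, 6, 4)
  run T_g (needs (4, 0, 3, 3), free (4, 2, 6, 4)); after release of (0, 2, 2, 2) the pool is (4, 4, 8, 6)
  run T_f (needs (4, 3, 1, 2), free (4, 4, 8, 6)); after release of (2, 0, 1, 2) the pool is (6, 4, 9, 8)
  run T_h (needs (0, 1, 4, 1), free (6, 4, 9, 8)); after release of (1, 1, 2, 2) the pool is (7, 5, 11, 10)
  run T_c (needs (4, 3, 2, 3), free (7, 5, 11, 10)); after release of (1, 2, 0, 2) the pool is (8, 7, 11, 12)
  run T_d (needs (6, 2, 4, 2), free (8, 7, 11, 12)); after release of (1, 2, 2, 2) the pool is (9, 9, 13, 14)
  run T_e (needs (4, 5, 4, 1), free (9, 9, 13, 14)); after release of (1, 0, 0, 1) the pool is (10, 9, 13, 15)


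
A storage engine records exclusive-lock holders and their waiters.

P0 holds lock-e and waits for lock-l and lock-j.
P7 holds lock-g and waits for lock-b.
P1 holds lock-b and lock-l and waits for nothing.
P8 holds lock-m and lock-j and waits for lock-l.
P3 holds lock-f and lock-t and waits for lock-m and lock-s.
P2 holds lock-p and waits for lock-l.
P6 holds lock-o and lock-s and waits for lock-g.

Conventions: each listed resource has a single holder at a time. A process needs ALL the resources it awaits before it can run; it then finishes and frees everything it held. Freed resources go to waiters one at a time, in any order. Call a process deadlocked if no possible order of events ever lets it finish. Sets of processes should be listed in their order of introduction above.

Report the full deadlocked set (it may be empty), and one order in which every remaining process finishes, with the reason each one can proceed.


No process is deadlocked.
Key observation: there is no circular wait here — follow any chain and it reaches a process that is free to run now.
A valid finishing order for the others: P1, P7, P6, P8, P2, P0, P3.
Walking it through:
  run P1 (it waits on nothing); releases lock-b and lock-l
  run P7 (all its waits — lock-b — are resolved); releases lock-g
  run P6 (all its waits — lock-g — are resolved); releases lock-o and lock-s
  run P8 (all its waits — lock-l — are resolved); releases lock-m and lock-j
  run P2 (all its waits — lock-l — are resolved); releases lock-p
  run P0 (all its waits — lock-l and lock-j — are resolved); releases lock-e
  run P3 (all its waits — lock-m and lock-s — are resolved); releases lock-f and lock-t


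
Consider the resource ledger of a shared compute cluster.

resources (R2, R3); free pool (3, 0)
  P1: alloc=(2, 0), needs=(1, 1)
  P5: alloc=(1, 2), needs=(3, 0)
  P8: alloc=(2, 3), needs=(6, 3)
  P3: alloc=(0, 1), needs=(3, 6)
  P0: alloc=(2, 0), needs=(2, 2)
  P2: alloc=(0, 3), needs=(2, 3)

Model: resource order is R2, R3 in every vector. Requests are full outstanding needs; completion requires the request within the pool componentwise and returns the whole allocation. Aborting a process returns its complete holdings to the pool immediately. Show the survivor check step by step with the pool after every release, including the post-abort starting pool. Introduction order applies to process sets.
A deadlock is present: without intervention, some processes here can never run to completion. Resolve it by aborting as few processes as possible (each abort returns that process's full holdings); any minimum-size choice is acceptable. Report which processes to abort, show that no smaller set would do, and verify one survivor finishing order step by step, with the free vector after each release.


Abort P2.
Key observation: the deadlocked P8 becomes finishable only because P2 released (0, 3); it completes at step 3 below.
Minimality: the empty abort set fails — the state is deadlocked as it stands.
Survivors finish in the order: P0, P1, P8, P3, P5. Walking it through (pool after the aborts first):
  pool = (3, 3)
  P0 needs (2, 2) <= (3, 3) -> finishes; pool += (2, 0) = (5, 3)
  P1 needs (1, 1) <= (5, 3) -> finishes; pool += (2, 0) = (7, 3)
  P8 needs (6, 3) <= (7, 3) -> finishes; pool += (2, 3) = (9, 6)
  P3 needs (3, 6) <= (9, 6) -> finishes; pool += (0, 1) = (9, 7)
  P5 needs (3, 0) <= (9, 7) -> finishes; pool += (1, 2) = (10, 9)


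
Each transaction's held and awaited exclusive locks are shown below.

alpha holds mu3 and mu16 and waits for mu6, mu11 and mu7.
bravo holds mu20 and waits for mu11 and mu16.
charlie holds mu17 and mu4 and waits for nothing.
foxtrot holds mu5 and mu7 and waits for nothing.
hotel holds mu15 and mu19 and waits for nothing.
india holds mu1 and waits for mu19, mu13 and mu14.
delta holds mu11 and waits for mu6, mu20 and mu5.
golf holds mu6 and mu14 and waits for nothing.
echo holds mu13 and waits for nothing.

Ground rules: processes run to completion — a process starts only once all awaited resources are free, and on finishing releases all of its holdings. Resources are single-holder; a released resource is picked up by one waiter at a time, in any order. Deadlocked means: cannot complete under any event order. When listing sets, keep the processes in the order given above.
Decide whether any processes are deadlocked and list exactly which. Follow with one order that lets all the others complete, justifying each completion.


Deadlocked set: alpha, bravo and delta.
Key observation: alpha -> delta -> bravo -> alpha is a circular wait — nothing in it can go first; no other process is dragged down with it.
The rest can finish in the order charlie, hotel, golf, foxtrot, echo, india.
Step-by-step check:
  charlie waits on nothing -> runs at once and releases mu17 and mu4
  hotel waits on nothing -> runs at once and releases mu15 and mu19
  golf waits on nothing -> runs at once and releases mu6 and mu14
  foxtrot waits on nothing -> runs at once and releases mu5 and mu7
  echo waits on nothing -> runs at once and releases mu13
  india: everything it awaited (mu19, mu13 and mu14) is free; runs, freeing mu1


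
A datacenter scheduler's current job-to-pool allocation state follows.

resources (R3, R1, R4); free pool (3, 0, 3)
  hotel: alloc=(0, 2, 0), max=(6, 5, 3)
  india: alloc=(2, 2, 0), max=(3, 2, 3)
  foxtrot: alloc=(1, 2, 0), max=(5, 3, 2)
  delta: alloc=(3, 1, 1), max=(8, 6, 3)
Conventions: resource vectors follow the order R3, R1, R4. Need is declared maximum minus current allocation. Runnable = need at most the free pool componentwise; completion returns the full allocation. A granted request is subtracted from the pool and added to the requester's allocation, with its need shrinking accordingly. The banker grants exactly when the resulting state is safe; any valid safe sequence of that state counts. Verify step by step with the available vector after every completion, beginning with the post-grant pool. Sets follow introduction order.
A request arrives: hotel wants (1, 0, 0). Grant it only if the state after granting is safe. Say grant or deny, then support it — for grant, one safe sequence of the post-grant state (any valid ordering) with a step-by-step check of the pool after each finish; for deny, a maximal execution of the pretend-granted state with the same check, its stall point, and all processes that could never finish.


GRANT. The post-grant state is safe; one safe sequence: india, foxtrot, hotel, delta.
Key observation: post-grant, (2, 0, 3) remains, and an order beginning with india completes everyone.
Verifying the post-grant state step by step:
  pool = (2, 0, 3)
  run india (needs (1, 0, 3), free (2, 0, 3)); after release of (2, 2, 0) the pool is (4, 2, 3)
  run foxtrot (needs (4, 1, 2), free (4, 2, 3)); after release of (1, 2, 0) the pool is (5, 4, 3)
  run hotel (needs (5, 3, 3), free (5, 4, 3)); after release of (1, 2, 0) the pool is (6, 6, 3)
  run delta (needs (5, 5, 2), free (6, 6, 3)); after release of (3, 1, 1) the pool is (9, 7, 4)


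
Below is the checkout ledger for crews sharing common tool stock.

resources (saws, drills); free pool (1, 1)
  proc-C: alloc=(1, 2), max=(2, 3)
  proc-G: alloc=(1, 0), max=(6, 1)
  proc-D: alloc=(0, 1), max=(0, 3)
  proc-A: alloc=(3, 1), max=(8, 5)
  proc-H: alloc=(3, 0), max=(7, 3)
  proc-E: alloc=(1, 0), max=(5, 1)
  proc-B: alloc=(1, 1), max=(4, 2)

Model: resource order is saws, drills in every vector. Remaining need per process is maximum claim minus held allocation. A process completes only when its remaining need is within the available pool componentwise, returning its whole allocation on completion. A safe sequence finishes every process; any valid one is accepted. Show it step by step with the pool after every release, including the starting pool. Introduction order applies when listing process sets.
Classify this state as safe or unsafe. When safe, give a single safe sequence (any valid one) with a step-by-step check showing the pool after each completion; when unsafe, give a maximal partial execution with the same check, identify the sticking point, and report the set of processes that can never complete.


The state is UNSAFE.
Key observation: the wall is saws: completing proc-C, proc-D brings the pool only to (2, 4), and all the rest need more.
Going as far as possible: proc-C, proc-D; after that, nothing fits. Step-by-step check:
  pool = (1, 1)
  proc-C: need (1, 1) fits (1, 1); releases (1, 2), pool now (2, 3)
  proc-D: need (0, 2) fits (2, 3); releases (0, 1), pool now (2, 4)
  proc-G still needs (5, 1) but only (2, 4) is free — short on saws
  proc-A still needs (5, 4) but only (2, 4) is free — short on saws
  proc-H still needs (4, 3) but only (2, 4) is free — short on saws
  proc-E still needs (4, 1) but only (2, 4) is free — short on saws
  proc-B still needs (3, 1) but only (2, 4) is free — short on saws
Processes that can never finish: proc-G, proc-A, proc-H, proc-E and proc-B.


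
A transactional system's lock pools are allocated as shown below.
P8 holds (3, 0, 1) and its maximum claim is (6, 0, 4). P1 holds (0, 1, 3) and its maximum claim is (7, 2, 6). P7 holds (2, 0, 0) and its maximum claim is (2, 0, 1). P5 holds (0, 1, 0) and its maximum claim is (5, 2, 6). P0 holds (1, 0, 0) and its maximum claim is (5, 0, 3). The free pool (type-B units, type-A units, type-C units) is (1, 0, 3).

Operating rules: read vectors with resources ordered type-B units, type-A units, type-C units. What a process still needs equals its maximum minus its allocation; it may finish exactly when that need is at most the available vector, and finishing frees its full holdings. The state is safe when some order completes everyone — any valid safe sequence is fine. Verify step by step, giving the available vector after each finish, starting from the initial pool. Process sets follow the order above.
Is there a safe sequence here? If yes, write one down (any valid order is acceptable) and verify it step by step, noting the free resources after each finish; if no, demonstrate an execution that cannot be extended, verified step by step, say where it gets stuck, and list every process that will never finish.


The state is UNSAFE.
Key observation: type-A units is the bottleneck — with P7, P8, P0 done the pool holds (7, 0, 4), short of every remaining need.
Going as far as possible: P7, P8, P0; after that, nothing fits. Verifying each step:
  pool = (1, 0, 3)
  run P7 (needs (0, 0, 1), free (1, 0, 3)); after release of (2, 0, 0) the pool is (3, 0, 3)
  run P8 (needs (3, 0, 3), free (3, 0, 3)); after release of (3, 0, 1) the pool is (6, 0, 4)
  run P0 (needs (4, 0, 3), free (6, 0, 4)); after release of (1, 0, 0) the pool is (7, 0, 4)
  blocked: P1 wants (7, 1, 3), pool (7, 0, 4) — not enough type-A units
  blocked: P5 wants (5, 1, 6), pool (7, 0, 4) — not enough type-A units and type-C units
Never able to finish: P1 and P5.


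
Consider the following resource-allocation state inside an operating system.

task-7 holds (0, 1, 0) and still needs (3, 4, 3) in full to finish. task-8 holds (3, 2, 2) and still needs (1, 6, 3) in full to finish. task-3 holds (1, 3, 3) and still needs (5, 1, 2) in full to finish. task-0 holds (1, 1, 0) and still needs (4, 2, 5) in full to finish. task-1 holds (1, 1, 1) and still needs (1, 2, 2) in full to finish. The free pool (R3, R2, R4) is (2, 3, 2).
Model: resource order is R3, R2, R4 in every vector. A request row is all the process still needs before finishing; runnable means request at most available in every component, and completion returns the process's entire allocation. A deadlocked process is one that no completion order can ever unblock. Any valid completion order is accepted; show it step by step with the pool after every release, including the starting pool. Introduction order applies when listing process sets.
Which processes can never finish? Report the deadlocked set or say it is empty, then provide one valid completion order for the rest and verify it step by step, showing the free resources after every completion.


Deadlocked set: task-8, task-3 and task-0.
Key observation: after task-1, task-7 the pool peaks at (3, 5, 3), and each blocked process is short somewhere: task-8 on R2; task-3 on R3; task-0 on R3, R4.
A valid finishing order for the others: task-1, task-7. Verifying each step:
  pool = (2, 3, 2)
  task-1: need (1, 2, 2) fits (2, 3, 2); releases (1, 1, 1), pool now (3, 4, 3)
  task-7: need (3, 4, 3) fits (3, 4, 3); releases (0, 1, 0), pool now (3, 5, 3)
The blocked processes can never fit:
  blocked: task-8 wants (1, 6, 3), pool (3, 5, 3) — not enough R2
  blocked: task-3 wants (5, 1, 2), pool (3, 5, 3) — not enough R3
  blocked: task-0 wants (4, 2, 5), pool (3, 5, 3) — not enough R3 and R4


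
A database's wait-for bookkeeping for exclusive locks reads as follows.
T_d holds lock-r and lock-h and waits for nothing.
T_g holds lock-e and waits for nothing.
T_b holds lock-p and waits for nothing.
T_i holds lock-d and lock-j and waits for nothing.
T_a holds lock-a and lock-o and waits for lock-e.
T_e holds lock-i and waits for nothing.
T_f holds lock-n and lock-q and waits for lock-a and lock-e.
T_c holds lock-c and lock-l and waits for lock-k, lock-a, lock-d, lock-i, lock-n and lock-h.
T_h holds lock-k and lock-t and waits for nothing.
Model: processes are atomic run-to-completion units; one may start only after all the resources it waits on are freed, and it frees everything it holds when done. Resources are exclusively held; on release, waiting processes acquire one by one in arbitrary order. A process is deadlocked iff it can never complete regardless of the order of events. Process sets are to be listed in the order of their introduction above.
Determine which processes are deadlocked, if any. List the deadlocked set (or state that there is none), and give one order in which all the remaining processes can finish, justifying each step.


No process is deadlocked.
Key observation: all waits point, directly or indirectly, at processes that can finish, so nothing is permanently blocked.
The rest can finish in the order T_i, T_e, T_g, T_h, T_d, T_a, T_b, T_f, T_c.
Check, step by step:
  T_i: no waits; runs immediately, freeing lock-d and lock-j
  T_e: no waits; runs immediately, freeing lock-i
  T_g: no waits; runs immediately, freeing lock-e
  T_h: no waits; runs immediately, freeing lock-k and lock-t
  T_d: no waits; runs immediately, freeing lock-r and lock-h
  run T_a (all its waits — lock-e — are resolved); releases lock-a and lock-o
  T_b: no waits; runs immediately, freeing lock-p
  run T_f (all its waits — lock-a and lock-e — are resolved); releases lock-n and lock-q
  run T_c (all its waits — lock-k, lock-a, lock-d, lock-i, lock-n and lock-h — are resolved); releases lock-c and lock-l


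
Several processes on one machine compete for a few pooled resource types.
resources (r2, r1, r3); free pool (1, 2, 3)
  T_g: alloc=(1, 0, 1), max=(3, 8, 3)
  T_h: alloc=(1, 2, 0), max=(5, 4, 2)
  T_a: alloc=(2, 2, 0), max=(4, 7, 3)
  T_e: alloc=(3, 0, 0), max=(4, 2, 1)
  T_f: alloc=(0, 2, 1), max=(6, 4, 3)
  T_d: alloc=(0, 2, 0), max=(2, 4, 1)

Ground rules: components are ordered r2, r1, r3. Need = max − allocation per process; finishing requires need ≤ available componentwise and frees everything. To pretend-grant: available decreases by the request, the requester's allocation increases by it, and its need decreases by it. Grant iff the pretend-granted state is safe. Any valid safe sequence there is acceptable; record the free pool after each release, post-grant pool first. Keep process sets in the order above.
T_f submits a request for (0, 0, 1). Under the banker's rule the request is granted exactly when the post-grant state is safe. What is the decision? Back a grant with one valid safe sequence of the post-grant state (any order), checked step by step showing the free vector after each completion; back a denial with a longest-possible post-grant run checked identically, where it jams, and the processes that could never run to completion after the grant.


DENY — the pretend-granted state is unsafe.
Key observation: after T_e, T_h, T_d the pool peaks at (5, 6, 2), and each blocked process is short somewhere: T_g on r1; T_a on r3; T_f on r2.
Pretend the grant happened; the run T_e, T_h, T_d goes as far as possible. Step-by-step check:
  pool = (1, 2, 2)
  run T_e (needs (1, 2, 1), free (1, 2, 2)); after release of (3, 0, 0) the pool is (4, 2, 2)
  run T_h (needs (4, 2, 2), free (4, 2, 2)); after release of (1, 2, 0) the pool is (5, 4, 2)
  run T_d (needs (2, 2, 1), free (5, 4, 2)); after release of (0, 2, 0) the pool is (5, 6, 2)
  T_g cannot run: need (2, 8, 2) vs free (5, 6, 2) (insufficient r1)
  T_a cannot run: need (2, 5, 3) vs free (5, 6, 2) (insufficient r3)
  T_f cannot run: need (6, 2, 1) vs free (5, 6, 2) (insufficient r2)
Processes that could never finish after the grant: T_g, T_a and T_f.


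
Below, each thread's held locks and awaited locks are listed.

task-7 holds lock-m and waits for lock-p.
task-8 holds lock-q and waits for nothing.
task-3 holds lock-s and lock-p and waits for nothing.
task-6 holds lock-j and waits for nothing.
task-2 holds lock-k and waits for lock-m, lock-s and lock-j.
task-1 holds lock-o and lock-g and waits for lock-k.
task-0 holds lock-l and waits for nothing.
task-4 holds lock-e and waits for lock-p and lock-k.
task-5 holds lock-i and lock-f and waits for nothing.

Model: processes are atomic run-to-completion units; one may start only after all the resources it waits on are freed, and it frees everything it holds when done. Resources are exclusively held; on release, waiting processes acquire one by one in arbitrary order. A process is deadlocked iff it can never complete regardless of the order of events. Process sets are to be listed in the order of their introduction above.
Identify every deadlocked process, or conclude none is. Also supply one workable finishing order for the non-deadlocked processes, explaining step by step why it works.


The deadlocked set is empty.
Key observation: there is no circular wait here — follow any chain and it reaches a process that is free to run now.
One completion order for the rest: task-5, task-8, task-6, task-3, task-0, task-7, task-2, task-1, task-4.
Verifying each step:
  task-5: no waits; runs immediately, freeing lock-i and lock-f
  task-8: no waits; runs immediately, freeing lock-q
  task-6: no waits; runs immediately, freeing lock-j
  task-3: no waits; runs immediately, freeing lock-s and lock-p
  task-0: no waits; runs immediately, freeing lock-l
  task-7: everything it awaited (lock-p) is free; runs, freeing lock-m
  task-2: everything it awaited (lock-m, lock-s and lock-j) is free; runs, freeing lock-k
  task-1: everything it awaited (lock-k) is free; runs, freeing lock-o and lock-g
  task-4: everything it awaited (lock-p and lock-k) is free; runs, freeing lock-e


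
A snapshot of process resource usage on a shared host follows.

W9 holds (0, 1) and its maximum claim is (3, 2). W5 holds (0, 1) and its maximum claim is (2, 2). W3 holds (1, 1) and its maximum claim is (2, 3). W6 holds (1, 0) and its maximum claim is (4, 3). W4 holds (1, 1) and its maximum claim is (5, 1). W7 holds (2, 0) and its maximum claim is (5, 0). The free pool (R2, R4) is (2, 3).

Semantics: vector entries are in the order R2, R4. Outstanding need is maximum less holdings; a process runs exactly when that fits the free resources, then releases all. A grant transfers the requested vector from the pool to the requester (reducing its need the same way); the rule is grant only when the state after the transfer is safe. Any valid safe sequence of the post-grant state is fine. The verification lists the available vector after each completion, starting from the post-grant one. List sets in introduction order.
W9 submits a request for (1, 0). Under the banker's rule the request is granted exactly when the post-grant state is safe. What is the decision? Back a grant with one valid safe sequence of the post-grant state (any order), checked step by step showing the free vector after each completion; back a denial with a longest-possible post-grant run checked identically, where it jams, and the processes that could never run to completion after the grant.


GRANT: granting preserves safety; a valid post-grant sequence is W3, W9, W7, W6, W4, W5.
Key observation: with (1, 3) left after the transfer, W3 can run at once — the state stays safe.
Step-by-step check of the post-grant state:
  pool = (1, 3)
  run W3 (needs (1, 2), free (1, 3)); after release of (1, 1) the pool is (2, 4)
  run W9 (needs (2, 1), free (2, 4)); after release of (1, 1) the pool is (3, 5)
  run W7 (needs (3, 0), free (3, 5)); after release of (2, 0) the pool is (5, 5)
  run W6 (needs (3, 3), free (5, 5)); after release of (1, 0) the pool is (6, 5)
  run W4 (needs (4, 0), free (6, 5)); after release of (1, 1) the pool is (7, 6)
  run W5 (needs (2, 1), free (7, 6)); after release of (0, 1) the pool is (7, 7)


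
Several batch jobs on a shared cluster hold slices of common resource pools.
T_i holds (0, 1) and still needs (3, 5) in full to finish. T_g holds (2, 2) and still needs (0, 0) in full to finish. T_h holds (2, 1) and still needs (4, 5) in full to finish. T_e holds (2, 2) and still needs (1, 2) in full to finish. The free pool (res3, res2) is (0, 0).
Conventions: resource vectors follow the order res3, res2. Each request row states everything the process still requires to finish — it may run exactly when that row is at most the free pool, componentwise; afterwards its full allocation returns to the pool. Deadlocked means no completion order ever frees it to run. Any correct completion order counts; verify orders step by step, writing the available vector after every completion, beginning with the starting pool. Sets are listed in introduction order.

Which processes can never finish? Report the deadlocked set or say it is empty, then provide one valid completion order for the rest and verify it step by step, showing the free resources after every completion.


Deadlocked set: T_i and T_h.
Key observation: the wall is res2: completing T_g, T_e brings the pool only to (4, 4), and all the rest need more.
The rest can finish in the order T_g, T_e. Verifying each step:
  pool = (0, 0)
  T_g needs (0, 0) <= (0, 0) -> finishes; pool += (2, 2) = (2, 2)
  T_e needs (1, 2) <= (2, 2) -> finishes; pool += (2, 2) = (4, 4)
None of the blocked processes ever fits:
  T_i cannot run: need (3, 5) vs free (4, 4) (insufficient res2)
  T_h cannot run: need (4, 5) vs free (4, 4) (insufficient res2)


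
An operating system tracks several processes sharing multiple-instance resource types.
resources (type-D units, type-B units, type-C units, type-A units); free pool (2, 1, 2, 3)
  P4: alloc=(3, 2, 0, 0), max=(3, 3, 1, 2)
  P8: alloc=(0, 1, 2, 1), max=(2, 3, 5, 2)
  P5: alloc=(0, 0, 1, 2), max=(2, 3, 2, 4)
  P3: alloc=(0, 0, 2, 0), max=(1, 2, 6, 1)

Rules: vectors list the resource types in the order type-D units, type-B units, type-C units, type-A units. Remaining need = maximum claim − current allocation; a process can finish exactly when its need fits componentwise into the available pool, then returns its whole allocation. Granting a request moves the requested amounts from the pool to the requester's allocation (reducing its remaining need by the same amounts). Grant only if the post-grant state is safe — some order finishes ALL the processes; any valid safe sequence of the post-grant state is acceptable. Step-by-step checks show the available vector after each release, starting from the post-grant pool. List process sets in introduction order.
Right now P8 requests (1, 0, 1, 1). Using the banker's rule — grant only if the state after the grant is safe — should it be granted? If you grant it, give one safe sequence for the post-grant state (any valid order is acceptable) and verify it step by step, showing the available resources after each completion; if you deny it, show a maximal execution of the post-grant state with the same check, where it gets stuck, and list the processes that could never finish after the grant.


GRANT. The post-grant state is safe; one safe sequence: P4, P5, P8, P3.
Key observation: with (1, 1, 1, 2) left after the transfer, P4 can run at once — the state stays safe.
Check on the post-grant state, step by step:
  pool = (1, 1, 1, 2)
  P4: need (0, 1, 1, 2) fits (1, 1, 1, 2); releases (3, 2, 0, 0), pool now (4, 3, 1, 2)
  P5: need (2, 3, 1, 2) fits (4, 3, 1, 2); releases (0, 0, 1, 2), pool now (4, 3, 2, 4)
  P8: need (1, 2, 2, 0) fits (4, 3, 2, 4); releases (1, 1, 3, 2), pool now (5, 4, 5, 6)
  P3: need (1, 2, 4, 1) fits (5, 4, 5, 6); releases (0, 0, 2, 0), pool now (5, 4, 7, 6)


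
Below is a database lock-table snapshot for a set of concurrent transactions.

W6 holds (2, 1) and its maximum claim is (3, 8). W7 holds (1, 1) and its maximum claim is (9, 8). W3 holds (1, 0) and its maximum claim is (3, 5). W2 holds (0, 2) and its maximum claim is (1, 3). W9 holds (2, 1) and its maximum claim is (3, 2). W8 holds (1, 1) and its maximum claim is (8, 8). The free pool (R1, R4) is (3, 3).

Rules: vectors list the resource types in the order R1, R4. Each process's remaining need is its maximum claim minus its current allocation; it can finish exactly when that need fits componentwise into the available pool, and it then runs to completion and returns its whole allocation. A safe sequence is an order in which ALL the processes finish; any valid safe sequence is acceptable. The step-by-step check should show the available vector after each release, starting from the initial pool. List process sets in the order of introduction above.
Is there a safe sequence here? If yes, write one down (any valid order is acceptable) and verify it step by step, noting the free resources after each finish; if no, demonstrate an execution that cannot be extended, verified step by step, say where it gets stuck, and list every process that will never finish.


UNSAFE.
Key observation: W2, W3, W9 can finish, but then (6, 6) is all there is, and the blocked group's R4 demands exceed it.
A maximal execution: W2, W3, W9 — then nothing else fits. Step-by-step check:
  pool = (3, 3)
  run W2 (needs (1, 1), free (3, 3)); after release of (0, 2) the pool is (3, 5)
  run W3 (needs (2, 5), free (3, 5)); after release of (1, 0) the pool is (4, 5)
  run W9 (needs (1, 1), free (4, 5)); after release of (2, 1) the pool is (6, 6)
  W6 still needs (1, 7) but only (6, 6) is free — short on R4
  W7 still needs (8, 7) but only (6, 6) is free — short on R1 and R4
  W8 still needs (7, 7) but only (6, 6) is free — short on R1 and R4
Never able to finish: W6, W7 and W8.


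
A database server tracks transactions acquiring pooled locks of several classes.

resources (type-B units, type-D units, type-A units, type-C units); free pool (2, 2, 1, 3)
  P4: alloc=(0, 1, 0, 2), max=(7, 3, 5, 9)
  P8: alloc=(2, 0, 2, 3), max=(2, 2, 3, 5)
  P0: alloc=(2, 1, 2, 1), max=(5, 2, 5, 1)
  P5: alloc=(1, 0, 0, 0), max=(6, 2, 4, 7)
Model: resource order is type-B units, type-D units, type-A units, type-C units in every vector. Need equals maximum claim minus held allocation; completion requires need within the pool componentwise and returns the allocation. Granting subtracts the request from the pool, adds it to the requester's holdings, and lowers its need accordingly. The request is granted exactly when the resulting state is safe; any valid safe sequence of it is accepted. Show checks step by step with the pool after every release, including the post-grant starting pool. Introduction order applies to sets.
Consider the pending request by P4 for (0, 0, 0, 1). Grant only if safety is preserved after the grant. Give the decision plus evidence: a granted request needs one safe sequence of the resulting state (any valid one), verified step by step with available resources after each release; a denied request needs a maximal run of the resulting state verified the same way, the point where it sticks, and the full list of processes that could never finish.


DENY — the pretend-granted state is unsafe.
Key observation: after P8, P0 the pool peaks at (6, 3, 5, 6), and each blocked process is short somewhere: P4 on type-B units; P5 on type-C units.
Pretend the grant happened; the run P8, P0 goes as far as possible. Check, step by step:
  pool = (2, 2, 1, 2)
  run P8 (needs (0, 2, 1, 2), free (2, 2, 1, 2)); after release of (2, 0, 2, 3) the pool is (4, 2, 3, 5)
  run P0 (needs (3, 1, 3, 0), free (4, 2, 3, 5)); after release of (2, 1, 2, 1) the pool is (6, 3, 5, 6)
  P4 cannot run: need (7, 2, 5, 6) vs free (6, 3, 5, 6) (insufficient type-B units)
  P5 cannot run: need (5, 2, 4, 7) vs free (6, 3, 5, 6) (insufficient type-C units)
Processes that could never finish after the grant: P4 and P5.


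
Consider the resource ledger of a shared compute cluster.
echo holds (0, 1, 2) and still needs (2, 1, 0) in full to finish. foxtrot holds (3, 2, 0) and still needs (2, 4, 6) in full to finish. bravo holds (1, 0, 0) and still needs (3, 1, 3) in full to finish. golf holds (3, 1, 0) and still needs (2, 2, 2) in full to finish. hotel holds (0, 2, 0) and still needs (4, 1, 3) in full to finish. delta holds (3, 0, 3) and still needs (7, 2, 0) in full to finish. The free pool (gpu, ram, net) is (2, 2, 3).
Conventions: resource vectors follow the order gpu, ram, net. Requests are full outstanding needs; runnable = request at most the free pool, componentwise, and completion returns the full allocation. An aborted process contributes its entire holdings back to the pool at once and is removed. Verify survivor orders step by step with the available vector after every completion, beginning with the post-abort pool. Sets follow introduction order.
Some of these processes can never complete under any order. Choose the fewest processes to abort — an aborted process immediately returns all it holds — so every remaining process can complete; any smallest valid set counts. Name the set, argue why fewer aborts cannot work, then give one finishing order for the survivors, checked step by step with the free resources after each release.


The answer: abort foxtrot.
Key observation: before aborting foxtrot, delta was permanently blocked — no order could ever run it; afterwards it completes at step 4.
No smaller set exists: with zero aborts the deadlock remains.
The survivors complete as hotel, bravo, golf, delta, echo. Step-by-step check (starting from the post-abort pool):
  pool = (5, 4, 3)
  run hotel (needs (4, 1, 3), free (5, 4, 3)); after release of (0, 2, 0) the pool is (5, 6, 3)
  run bravo (needs (3, 1, 3), free (5, 6, 3)); after release of (1, 0, 0) the pool is (6, 6, 3)
  run golf (needs (2, 2, 2), free (6, 6, 3)); after release of (3, 1, 0) the pool is (9, 7, 3)
  run delta (needs (7, 2, 0), free (9, 7, 3)); after release of (3, 0, 3) the pool is (12, 7, 6)
  run echo (needs (2, 1, 0), free (12, 7, 6)); after release of (0, 1, 2) the pool is (12, 8, 8)


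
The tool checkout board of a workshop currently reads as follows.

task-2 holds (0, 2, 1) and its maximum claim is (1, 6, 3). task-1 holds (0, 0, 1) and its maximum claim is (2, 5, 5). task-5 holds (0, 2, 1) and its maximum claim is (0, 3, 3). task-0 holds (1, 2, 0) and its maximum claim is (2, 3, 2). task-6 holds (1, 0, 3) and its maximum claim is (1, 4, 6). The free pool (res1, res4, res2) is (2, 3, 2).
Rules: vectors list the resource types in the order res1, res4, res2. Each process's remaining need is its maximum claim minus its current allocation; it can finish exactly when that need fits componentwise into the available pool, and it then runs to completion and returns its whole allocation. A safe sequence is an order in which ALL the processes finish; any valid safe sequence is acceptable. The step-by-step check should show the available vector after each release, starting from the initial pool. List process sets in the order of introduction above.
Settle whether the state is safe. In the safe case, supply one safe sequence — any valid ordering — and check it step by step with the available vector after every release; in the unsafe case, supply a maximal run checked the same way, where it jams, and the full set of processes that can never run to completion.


SAFE — a valid safe sequence is task-5, task-6, task-2, task-0, task-1.
Key observation: reading the order forward, task-5 is the first process whose need (0, 1, 2) meets the free pool (2, 3, 2) exactly on a resource it requests.
Walking it through:
  pool = (2, 3, 2)
  task-5 needs (0, 1, 2) <= (2, 3, 2) -> finishes; pool += (0, 2, 1) = (2, 5, 3)
  task-6 needs (0, 4, 3) <= (2, 5, 3) -> finishes; pool += (1, 0, 3) = (3, 5, 6)
  task-2 needs (1, 4, 2) <= (3, 5, 6) -> finishes; pool += (0, 2, 1) = (3, 7, 7)
  task-0 needs (1, 1, 2) <= (3, 7, 7) -> finishes; pool += (1, 2, 0) = (4, 9, 7)
  task-1 needs (2, 5, 4) <= (4, 9, 7) -> finishes; pool += (0, 0, 1) = (4, 9, 8)


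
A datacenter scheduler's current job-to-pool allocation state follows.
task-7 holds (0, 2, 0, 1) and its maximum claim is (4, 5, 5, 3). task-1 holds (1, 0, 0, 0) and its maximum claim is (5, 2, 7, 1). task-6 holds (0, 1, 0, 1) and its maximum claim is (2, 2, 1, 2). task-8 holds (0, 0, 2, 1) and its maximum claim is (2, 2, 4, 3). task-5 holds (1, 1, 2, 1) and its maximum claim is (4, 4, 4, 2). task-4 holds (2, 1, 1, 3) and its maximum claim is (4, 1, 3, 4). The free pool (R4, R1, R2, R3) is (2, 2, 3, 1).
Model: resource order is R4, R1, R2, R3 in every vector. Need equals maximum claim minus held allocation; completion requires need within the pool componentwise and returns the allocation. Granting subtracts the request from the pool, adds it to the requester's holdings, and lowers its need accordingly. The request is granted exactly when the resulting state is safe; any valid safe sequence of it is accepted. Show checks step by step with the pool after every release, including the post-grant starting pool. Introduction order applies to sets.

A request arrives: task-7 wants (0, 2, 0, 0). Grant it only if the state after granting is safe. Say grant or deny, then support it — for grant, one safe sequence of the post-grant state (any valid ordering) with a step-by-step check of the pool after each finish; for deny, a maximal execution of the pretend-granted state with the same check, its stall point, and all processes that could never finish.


GRANT. The post-grant state is safe; one safe sequence: task-4, task-6, task-8, task-7, task-5, task-1.
Key observation: granting shrinks the pool to (2, 0, 3, 1), yet task-4 still fits and the chain goes through.
Verifying the post-grant state step by step:
  pool = (2, 0, 3, 1)
  task-4 needs (2, 0, 2, 1) <= (2, 0, 3, 1) -> finishes; pool += (2, 1, 1, 3) = (4, 1, 4, 4)
  task-6 needs (2, 1, 1, 1) <= (4, 1, 4, 4) -> finishes; pool += (0, 1, 0, 1) = (4, 2, 4, 5)
  task-8 needs (2, 2, 2, 2) <= (4, 2, 4, 5) -> finishes; pool += (0, 0, 2, 1) = (4, 2, 6, 6)
  task-7 needs (4, 1, 5, 2) <= (4, 2, 6, 6) -> finishes; pool += (0, 4, 0, 1) = (4, 6, 6, 7)
  task-5 needs (3, 3, 2, 1) <= (4, 6, 6, 7) -> finishes; pool += (1, 1, 2, 1) = (5, 7, 8, 8)
  task-1 needs (4, 2, 7, 1) <= (5, 7, 8, 8) -> finishes; pool += (1, 0, 0, 0) = (6, 7, 8, 8)
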